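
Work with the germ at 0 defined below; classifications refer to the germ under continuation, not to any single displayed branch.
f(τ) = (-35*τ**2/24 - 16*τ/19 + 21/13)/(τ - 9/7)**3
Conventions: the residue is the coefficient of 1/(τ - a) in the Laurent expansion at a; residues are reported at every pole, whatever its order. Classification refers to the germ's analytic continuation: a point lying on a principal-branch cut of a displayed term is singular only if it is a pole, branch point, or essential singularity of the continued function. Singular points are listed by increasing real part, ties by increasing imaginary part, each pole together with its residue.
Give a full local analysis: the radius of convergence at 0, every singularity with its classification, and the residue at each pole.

Radius of convergence at 0: 9/7.
At 9/7: a pole of order 3; residue -35/24.

Denominator factor (τ - 9/7)^3: pole of order 3 at 9/7, modulus 9/7.
The radius of convergence is the smallest modulus among the singular points: 9/7.
At the order-3 pole 9/7 set g(τ) = (τ - (9/7))^3*f(τ) = -35*τ**2/24 - 16*τ/19 + 21/13.
Order-3 pole: residue = g''(a)/2; g''(9/7) = -35/12, so the residue is -35/24.


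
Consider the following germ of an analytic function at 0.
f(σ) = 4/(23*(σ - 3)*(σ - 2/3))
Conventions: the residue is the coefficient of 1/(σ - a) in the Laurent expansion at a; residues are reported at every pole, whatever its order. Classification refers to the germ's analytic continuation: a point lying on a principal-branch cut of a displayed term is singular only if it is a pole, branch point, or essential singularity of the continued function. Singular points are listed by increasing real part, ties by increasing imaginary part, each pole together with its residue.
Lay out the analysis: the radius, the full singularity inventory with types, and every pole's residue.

Radius of convergence at 0: 2/3.
At 2/3: a pole of order 1; residue -12/161.
At 3: a pole of order 1; residue 12/161.

Denominator factor (σ - 2/3): pole of order 1 at 2/3, modulus 2/3.
Denominator factor (σ - 3): pole of order 1 at 3, modulus 3.
The radius of convergence is the smallest modulus among the singular points: 2/3.
At the order-1 pole 2/3 set g(σ) = (σ - (2/3))*f(σ) = 4/(23*(σ - 3)).
Simple pole: residue = g(a) at a = 2/3, which is -12/161.
At the order-1 pole 3 set g(σ) = (σ - (3))*f(σ) = 4/(23*(σ - 2/3)).
Simple pole: residue = g(a) at a = 3, which is 12/161.
List the singular points by increasing real part (a conjugate pair: the negative imaginary part first).


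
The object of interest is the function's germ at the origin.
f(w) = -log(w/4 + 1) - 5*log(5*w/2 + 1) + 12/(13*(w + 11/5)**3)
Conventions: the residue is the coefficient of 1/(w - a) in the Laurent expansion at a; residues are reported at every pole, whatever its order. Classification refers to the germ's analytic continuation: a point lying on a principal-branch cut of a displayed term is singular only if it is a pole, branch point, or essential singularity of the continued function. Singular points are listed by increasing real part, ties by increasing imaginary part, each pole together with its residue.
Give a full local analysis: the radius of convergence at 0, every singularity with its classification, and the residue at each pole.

Denominator factor (w + 11/5)^3: pole of order 3 at -11/5, modulus 11/5.
Branch term (-1)*log(1 - w/(-4)): its argument vanishes at w = -4, a logarithmic branch point, modulus 4.
Branch term (-5)*log(1 - w/(-2/5)): its argument vanishes at w = -2/5, a logarithmic branch point, modulus 2/5.
The radius of convergence is the smallest modulus among the singular points: 2/5.
The branch terms are analytic at -11/5 and contribute nothing to the residue; only the rational part matters.
At the order-3 pole -11/5 set g(w) = (w - (-11/5))^3*(rational part) = 12/13.
Order-3 pole: residue = g''(a)/2; g''(-11/5) = 0, so the residue is 0.
List the singular points by increasing real part (a conjugate pair: the negative imaginary part first).

Radius of convergence at 0: 2/5.
At -4: a logarithmic branch point.
At -11/5: a pole of order 3; residue 0.
At -2/5: a logarithmic branch point.


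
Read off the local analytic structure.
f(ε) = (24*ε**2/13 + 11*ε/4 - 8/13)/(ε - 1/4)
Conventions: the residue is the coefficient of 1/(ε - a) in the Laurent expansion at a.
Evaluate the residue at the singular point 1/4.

The residue is 3/16.

At the order-1 pole 1/4 set g(ε) = (ε - (1/4))*f(ε) = 24*ε**2/13 + 11*ε/4 - 8/13.
Simple pole: residue = g(a) at a = 1/4, which is 3/16.


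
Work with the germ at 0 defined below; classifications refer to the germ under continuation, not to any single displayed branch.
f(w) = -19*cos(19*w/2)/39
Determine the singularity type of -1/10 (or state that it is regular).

The point is a regular point.

There is no denominator, hence no pole anywhere.
The factor cos(19*w/2) is entire.
So the germ continues analytically to -1/10.


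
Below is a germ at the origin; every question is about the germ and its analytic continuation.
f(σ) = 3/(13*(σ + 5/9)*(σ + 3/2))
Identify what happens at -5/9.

The denominator factor σ + 5/9 vanishes at -5/9 and appears to the power 1; the numerator there equals 3/13, nonzero, and no other factor vanishes.
Hence a pole whose order is the multiplicity, 1.

The point is a pole of order 1.


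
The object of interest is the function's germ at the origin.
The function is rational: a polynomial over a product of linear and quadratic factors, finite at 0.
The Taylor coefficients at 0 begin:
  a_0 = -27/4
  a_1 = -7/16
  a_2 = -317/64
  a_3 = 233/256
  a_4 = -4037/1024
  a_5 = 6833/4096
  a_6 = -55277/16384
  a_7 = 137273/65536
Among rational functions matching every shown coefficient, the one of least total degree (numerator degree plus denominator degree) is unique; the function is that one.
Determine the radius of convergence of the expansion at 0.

No rational of total degree below 3 reproduces all 8 coefficients; solving the [1/2] Pade equations on them gives f(φ) = (17*φ/6 + 9)/((φ - 4/3)*(φ + 1)), whose expansion matches every shown term.
Denominator factor (φ - 4/3): pole of order 1 at 4/3, modulus 4/3.
Denominator factor (φ + 1): pole of order 1 at -1, modulus 1.
The radius of convergence is the smallest modulus among the singular points: 1.

The radius of convergence is 1.


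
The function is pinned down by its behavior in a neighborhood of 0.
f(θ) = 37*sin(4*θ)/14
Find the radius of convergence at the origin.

The radius of convergence is infinite.

The factor -sin(4*θ) is entire and contributes no finite singular point.
The polynomial part has no poles.
No finite singular points: the Taylor series at 0 converges everywhere.


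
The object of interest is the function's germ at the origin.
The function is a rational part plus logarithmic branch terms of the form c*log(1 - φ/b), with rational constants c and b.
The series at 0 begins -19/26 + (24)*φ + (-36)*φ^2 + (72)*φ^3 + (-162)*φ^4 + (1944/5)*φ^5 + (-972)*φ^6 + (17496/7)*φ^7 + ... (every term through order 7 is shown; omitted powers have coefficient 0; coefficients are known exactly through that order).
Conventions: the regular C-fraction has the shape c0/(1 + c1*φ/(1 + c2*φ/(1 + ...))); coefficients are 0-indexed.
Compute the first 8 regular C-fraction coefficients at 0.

Taylor coefficients (read off): a_0 = -19/26, a_1 = 24, a_2 = -36, a_3 = 72, a_4 = -162, a_5 = 1944/5, a_6 = -972, a_7 = 17496/7.
c0 = a_0 = -19/26. Peel one level at a time: if S = 1 + c*φ/S' with S'(0) = 1, then c is the φ-coefficient of S and S' = c*φ/(S - 1).
S_1 = c0/f = 1 + (624/19)*φ + (371592/361)*φ^2 + ...; c1 = 624/19.
S_2 = c1*φ/(S_1 - 1) = 1 + (-1191/38)*φ + (-3/4)*φ^2 + ...; c2 = -1191/38.
S_3 = c2*φ/(S_2 - 1) = 1 + (-19/794)*φ + (11495/315218)*φ^2 + ...; c3 = -19/794.
S_4 = c3*φ/(S_3 - 1) = 1 + (605/397)*φ + (-3/5)*φ^2 + ...; c4 = 605/397.
S_5 = c4*φ/(S_4 - 1) = 1 + (1191/3025)*φ + (-7971363/18301250)*φ^2 + ...; c5 = 1191/3025.
S_6 = c5*φ/(S_5 - 1) = 1 + (6693/6050)*φ + (-81/140)*φ^2 + ...; c6 = 6693/6050.
S_7 = c6*φ/(S_6 - 1) = 1 + (16335/31234)*φ + ...; c7 = 16335/31234.

The regular C-fraction coefficients are [-19/26, 624/19, -1191/38, -19/794, 605/397, 1191/3025, 6693/6050, 16335/31234].


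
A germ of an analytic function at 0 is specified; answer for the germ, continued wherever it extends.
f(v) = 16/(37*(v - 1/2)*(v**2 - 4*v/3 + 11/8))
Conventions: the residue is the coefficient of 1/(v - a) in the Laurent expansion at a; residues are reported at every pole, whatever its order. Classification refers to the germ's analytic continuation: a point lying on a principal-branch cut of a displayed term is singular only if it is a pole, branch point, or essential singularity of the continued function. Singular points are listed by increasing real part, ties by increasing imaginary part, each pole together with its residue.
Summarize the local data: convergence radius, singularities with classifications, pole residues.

Denominator factor (v - 1/2): pole of order 1 at 1/2, modulus 1/2.
Denominator factor (v**2 - 4*v/3 + 11/8): discriminant -67/18, complex-conjugate roots (2/3) + ((1/12)*sqrt(134))*i and (2/3) - ((1/12)*sqrt(134))*i; poles of order 1, moduli (1/4)*sqrt(22) and (1/4)*sqrt(22).
The radius of convergence is the smallest modulus among the singular points: 1/2.
At the order-1 pole 1/2 set g(v) = (v - (1/2))*f(v) = 16/(37*(v**2 - 4*v/3 + 11/8)).
Simple pole: residue = g(a) at a = 1/2, which is 384/851.
The factor v**2 - 4*v/3 + 11/8 splits as (v - a)(v - a') with a = (2/3) - ((1/12)*sqrt(134))*i, a' = (2/3) + ((1/12)*sqrt(134))*i. At the order-1 pole a set g(v) = (v - a)*f(v) = [16/(37*(v - 1/2))] / (v - a').
Simple pole: residue = g(a) at a = (2/3) - ((1/12)*sqrt(134))*i, which is (-192/851) + ((192/57017)*sqrt(134))*i.
The factor v**2 - 4*v/3 + 11/8 splits as (v - a)(v - a') with a = (2/3) + ((1/12)*sqrt(134))*i, a' = (2/3) - ((1/12)*sqrt(134))*i. At the order-1 pole a set g(v) = (v - a)*f(v) = [16/(37*(v - 1/2))] / (v - a').
Simple pole: residue = g(a) at a = (2/3) + ((1/12)*sqrt(134))*i, which is (-192/851) - ((192/57017)*sqrt(134))*i.
List the singular points by increasing real part (a conjugate pair: the negative imaginary part first).

Radius of convergence at 0: 1/2.
At 1/2: a pole of order 1; residue 384/851.
At (2/3) - ((1/12)*sqrt(134))*i: a pole of order 1; residue (-192/851) + ((192/57017)*sqrt(134))*i.
At (2/3) + ((1/12)*sqrt(134))*i: a pole of order 1; residue (-192/851) - ((192/57017)*sqrt(134))*i.


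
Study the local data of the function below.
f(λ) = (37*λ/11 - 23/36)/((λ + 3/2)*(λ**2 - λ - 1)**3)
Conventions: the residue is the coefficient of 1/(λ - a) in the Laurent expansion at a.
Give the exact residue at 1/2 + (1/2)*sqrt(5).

The residue is 18008/131769 - (429034/16471125)*sqrt(5).

The factor λ**2 - λ - 1 splits as (λ - a)(λ - a') with a = 1/2 + (1/2)*sqrt(5), a' = 1/2 - (1/2)*sqrt(5). At the order-3 pole a set g(λ) = (λ - a)^3*f(λ) = [(37*λ/11 - 23/36)/(λ + 3/2)] / (λ - a')^3.
Order-3 pole: residue = g''(a)/2; g''(1/2 + (1/2)*sqrt(5)) = 36016/131769 - (858068/16471125)*sqrt(5), so the residue is 18008/131769 - (429034/16471125)*sqrt(5).


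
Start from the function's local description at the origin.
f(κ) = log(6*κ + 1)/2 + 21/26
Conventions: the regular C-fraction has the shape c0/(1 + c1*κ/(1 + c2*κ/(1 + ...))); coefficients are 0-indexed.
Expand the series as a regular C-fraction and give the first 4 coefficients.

The regular C-fraction coefficients are [21/26, -26/7, 47/7, 21/47].

Taylor coefficients (expand at 0): a_0 = 21/26, a_1 = 3, a_2 = -9, a_3 = 36.
c0 = a_0 = 21/26. Peel one level at a time: if S = 1 + c*κ/S' with S'(0) = 1, then c is the κ-coefficient of S and S' = c*κ/(S - 1).
S_1 = c0/f = 1 + (-26/7)*κ + (1222/49)*κ^2 + ...; c1 = -26/7.
S_2 = c1*κ/(S_1 - 1) = 1 + (47/7)*κ + (-3)*κ^2 + ...; c2 = 47/7.
S_3 = c2*κ/(S_2 - 1) = 1 + (21/47)*κ + ...; c3 = 21/47.


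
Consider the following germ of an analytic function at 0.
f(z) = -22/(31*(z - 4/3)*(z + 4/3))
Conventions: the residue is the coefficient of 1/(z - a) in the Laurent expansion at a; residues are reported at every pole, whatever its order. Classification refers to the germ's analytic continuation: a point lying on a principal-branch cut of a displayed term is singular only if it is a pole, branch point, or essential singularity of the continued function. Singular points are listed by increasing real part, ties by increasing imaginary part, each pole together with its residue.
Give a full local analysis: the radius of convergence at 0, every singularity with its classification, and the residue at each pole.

Radius of convergence at 0: 4/3.
At -4/3: a pole of order 1; residue 33/124.
At 4/3: a pole of order 1; residue -33/124.

Denominator factor (z - 4/3): pole of order 1 at 4/3, modulus 4/3.
Denominator factor (z + 4/3): pole of order 1 at -4/3, modulus 4/3.
The radius of convergence is the smallest modulus among the singular points: 4/3.
At the order-1 pole -4/3 set g(z) = (z - (-4/3))*f(z) = -22/(31*(z - 4/3)).
Simple pole: residue = g(a) at a = -4/3, which is 33/124.
At the order-1 pole 4/3 set g(z) = (z - (4/3))*f(z) = -22/(31*(z + 4/3)).
Simple pole: residue = g(a) at a = 4/3, which is -33/124.
List the singular points by increasing real part (a conjugate pair: the negative imaginary part first).


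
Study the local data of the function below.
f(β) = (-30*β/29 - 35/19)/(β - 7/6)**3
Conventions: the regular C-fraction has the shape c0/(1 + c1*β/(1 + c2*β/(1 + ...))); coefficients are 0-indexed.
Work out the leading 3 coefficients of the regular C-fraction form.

The regular C-fraction coefficients are [1080/931, -636/203, 13611/10759].

Taylor coefficients (expand at 0): a_0 = 1080/931, a_1 = 686880/188993, a_2 = 1283040/188993.
c0 = a_0 = 1080/931. Peel one level at a time: if S = 1 + c*β/S' with S'(0) = 1, then c is the β-coefficient of S and S' = c*β/(S - 1).
S_1 = c0/f = 1 + (-636/203)*β + (163332/41209)*β^2 + ...; c1 = -636/203.
S_2 = c1*β/(S_1 - 1) = 1 + (13611/10759)*β + ...; c2 = 13611/10759.


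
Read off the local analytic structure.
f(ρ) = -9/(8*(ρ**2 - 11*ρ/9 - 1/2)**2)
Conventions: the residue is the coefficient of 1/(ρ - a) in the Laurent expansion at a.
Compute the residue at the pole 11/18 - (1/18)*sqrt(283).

The factor ρ**2 - 11*ρ/9 - 1/2 splits as (ρ - a)(ρ - a') with a = 11/18 - (1/18)*sqrt(283), a' = 11/18 + (1/18)*sqrt(283). At the order-2 pole a set g(ρ) = (ρ - a)^2*f(ρ) = [-9/8] / (ρ - a')^2.
Order-2 pole: residue = g'(a); g'(11/18 - (1/18)*sqrt(283)) = -(6561/320356)*sqrt(283), so the residue is -(6561/320356)*sqrt(283).

The residue is -(6561/320356)*sqrt(283).


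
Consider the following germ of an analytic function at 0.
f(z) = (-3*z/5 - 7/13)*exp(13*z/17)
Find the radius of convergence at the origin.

The radius of convergence is infinite.

The factor exp(13*z/17) is entire and contributes no finite singular point.
The polynomial part has no poles.
No finite singular points: the Taylor series at 0 converges everywhere.


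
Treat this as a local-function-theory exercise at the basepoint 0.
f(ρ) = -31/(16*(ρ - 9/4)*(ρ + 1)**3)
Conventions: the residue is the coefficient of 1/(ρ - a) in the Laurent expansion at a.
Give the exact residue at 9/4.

At the order-1 pole 9/4 set g(ρ) = (ρ - (9/4))*f(ρ) = -31/(16*(ρ + 1)**3).
Simple pole: residue = g(a) at a = 9/4, which is -124/2197.

The residue is -124/2197.


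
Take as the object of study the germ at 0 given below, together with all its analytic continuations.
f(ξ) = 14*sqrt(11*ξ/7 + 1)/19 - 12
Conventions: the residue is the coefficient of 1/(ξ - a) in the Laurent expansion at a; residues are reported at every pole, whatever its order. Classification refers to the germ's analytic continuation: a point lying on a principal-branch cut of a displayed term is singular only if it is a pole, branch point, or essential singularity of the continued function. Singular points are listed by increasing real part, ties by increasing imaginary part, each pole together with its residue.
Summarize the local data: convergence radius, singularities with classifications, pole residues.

Radius of convergence at 0: 7/11.
At -7/11: an algebraic (square-root) branch point.

Branch term (14/19)*sqrt(1 - ξ/(-7/11)): its argument vanishes at ξ = -7/11, a square-root branch point, modulus 7/11.
The radius of convergence is the smallest modulus among the singular points: 7/11.


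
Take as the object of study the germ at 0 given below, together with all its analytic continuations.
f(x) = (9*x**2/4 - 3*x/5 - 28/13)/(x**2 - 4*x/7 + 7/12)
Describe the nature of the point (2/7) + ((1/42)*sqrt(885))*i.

The denominator factor x**2 - 4*x/7 + 7/12 vanishes at (2/7) + ((1/42)*sqrt(885))*i and appears to the power 1; the numerator there equals (-166661/50960) + ((4/245)*sqrt(885))*i, nonzero, and no other factor vanishes.
Hence a pole whose order is the multiplicity, 1.

The point is a pole of order 1.


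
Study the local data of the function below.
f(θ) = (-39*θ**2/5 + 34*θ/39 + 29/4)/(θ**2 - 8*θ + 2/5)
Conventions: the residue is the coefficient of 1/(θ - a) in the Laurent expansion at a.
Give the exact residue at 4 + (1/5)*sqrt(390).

The factor θ**2 - 8*θ + 2/5 splits as (θ - a)(θ - a') with a = 4 + (1/5)*sqrt(390), a' = 4 - (1/5)*sqrt(390). At the order-1 pole a set g(θ) = (θ - a)*f(θ) = [-39*θ**2/5 + 34*θ/39 + 29/4] / (θ - a').
Simple pole: residue = g(a) at a = 4 + (1/5)*sqrt(390), which is -5999/195 - (919397/608400)*sqrt(390).

The residue is -5999/195 - (919397/608400)*sqrt(390).


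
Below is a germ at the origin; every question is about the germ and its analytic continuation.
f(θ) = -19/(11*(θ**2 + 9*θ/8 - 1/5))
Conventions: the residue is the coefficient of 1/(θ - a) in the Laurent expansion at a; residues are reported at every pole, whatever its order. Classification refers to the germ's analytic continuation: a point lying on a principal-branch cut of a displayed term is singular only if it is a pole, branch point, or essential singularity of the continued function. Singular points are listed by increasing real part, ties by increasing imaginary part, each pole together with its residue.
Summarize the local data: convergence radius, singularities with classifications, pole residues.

Denominator factor (θ**2 + 9*θ/8 - 1/5): discriminant 661/320, real irrational roots -9/16 + (1/80)*sqrt(3305) and -9/16 - (1/80)*sqrt(3305); poles of order 1, moduli -9/16 + (1/80)*sqrt(3305) and 9/16 + (1/80)*sqrt(3305).
The radius of convergence is the smallest modulus among the singular points: -9/16 + (1/80)*sqrt(3305).
The factor θ**2 + 9*θ/8 - 1/5 splits as (θ - a)(θ - a') with a = -9/16 - (1/80)*sqrt(3305), a' = -9/16 + (1/80)*sqrt(3305). At the order-1 pole a set g(θ) = (θ - a)*f(θ) = [-19/11] / (θ - a').
Simple pole: residue = g(a) at a = -9/16 - (1/80)*sqrt(3305), which is (152/7271)*sqrt(3305).
The factor θ**2 + 9*θ/8 - 1/5 splits as (θ - a)(θ - a') with a = -9/16 + (1/80)*sqrt(3305), a' = -9/16 - (1/80)*sqrt(3305). At the order-1 pole a set g(θ) = (θ - a)*f(θ) = [-19/11] / (θ - a').
Simple pole: residue = g(a) at a = -9/16 + (1/80)*sqrt(3305), which is -(152/7271)*sqrt(3305).
List the singular points by increasing real part (a conjugate pair: the negative imaginary part first).

Radius of convergence at 0: -9/16 + (1/80)*sqrt(3305).
At -9/16 - (1/80)*sqrt(3305): a pole of order 1; residue (152/7271)*sqrt(3305).
At -9/16 + (1/80)*sqrt(3305): a pole of order 1; residue -(152/7271)*sqrt(3305).


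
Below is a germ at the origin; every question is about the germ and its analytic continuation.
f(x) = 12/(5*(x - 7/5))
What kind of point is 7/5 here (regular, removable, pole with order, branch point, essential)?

The point is a pole of order 1.

The denominator factor x - 7/5 vanishes at 7/5 and appears to the power 1; the numerator there equals 12/5, nonzero, and no other factor vanishes.
Hence a pole whose order is the multiplicity, 1.


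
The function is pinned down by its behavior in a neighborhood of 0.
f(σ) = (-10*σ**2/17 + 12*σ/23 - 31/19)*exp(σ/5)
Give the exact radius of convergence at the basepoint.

The radius of convergence is infinite.

The factor exp(σ/5) is entire and contributes no finite singular point.
The polynomial part has no poles.
No finite singular points: the Taylor series at 0 converges everywhere.


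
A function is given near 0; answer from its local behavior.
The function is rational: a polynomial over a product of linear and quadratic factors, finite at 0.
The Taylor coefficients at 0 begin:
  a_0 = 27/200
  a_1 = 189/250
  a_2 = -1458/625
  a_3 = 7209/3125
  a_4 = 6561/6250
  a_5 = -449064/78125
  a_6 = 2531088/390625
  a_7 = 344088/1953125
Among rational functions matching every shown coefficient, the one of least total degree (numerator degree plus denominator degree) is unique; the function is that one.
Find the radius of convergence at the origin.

The radius of convergence is (1/6)*sqrt(30).

No rational of total degree below 5 reproduces all 8 coefficients; solving the [1/4] Pade equations on them gives f(j) = (3*j/4 + 3/32)/(j**2 + j + 5/6)**2, whose expansion matches every shown term.
Denominator factor (j**2 + j + 5/6)^2: discriminant -7/3, complex-conjugate roots (-1/2) + ((1/6)*sqrt(21))*i and (-1/2) - ((1/6)*sqrt(21))*i; poles of order 2, moduli (1/6)*sqrt(30) and (1/6)*sqrt(30).
The radius of convergence is the smallest modulus among the singular points: (1/6)*sqrt(30).


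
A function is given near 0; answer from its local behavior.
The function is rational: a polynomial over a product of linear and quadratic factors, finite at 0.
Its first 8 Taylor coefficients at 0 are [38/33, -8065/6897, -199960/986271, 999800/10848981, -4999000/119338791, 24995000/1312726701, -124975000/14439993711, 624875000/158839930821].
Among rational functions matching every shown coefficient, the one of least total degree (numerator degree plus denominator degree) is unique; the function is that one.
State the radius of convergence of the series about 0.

The radius of convergence is 11/5.

No rational of total degree below 3 reproduces all 8 coefficients; solving the [2/1] Pade equations on them gives f(θ) = (-21*θ**2/13 - 27*θ/19 + 38/15)/(θ + 11/5), whose expansion matches every shown term.
Denominator factor (θ + 11/5): pole of order 1 at -11/5, modulus 11/5.
The radius of convergence is the smallest modulus among the singular points: 11/5.


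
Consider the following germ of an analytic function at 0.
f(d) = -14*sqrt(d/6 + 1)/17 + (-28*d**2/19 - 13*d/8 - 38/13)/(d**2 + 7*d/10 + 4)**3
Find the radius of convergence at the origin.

The radius of convergence is 2.

Denominator factor (d**2 + 7*d/10 + 4)^3: discriminant -1551/100, complex-conjugate roots (-7/20) + ((1/20)*sqrt(1551))*i and (-7/20) - ((1/20)*sqrt(1551))*i; poles of order 3, moduli 2 and 2.
Branch term (-14/17)*sqrt(1 - d/(-6)): its argument vanishes at d = -6, a square-root branch point, modulus 6.
The radius of convergence is the smallest modulus among the singular points: 2.


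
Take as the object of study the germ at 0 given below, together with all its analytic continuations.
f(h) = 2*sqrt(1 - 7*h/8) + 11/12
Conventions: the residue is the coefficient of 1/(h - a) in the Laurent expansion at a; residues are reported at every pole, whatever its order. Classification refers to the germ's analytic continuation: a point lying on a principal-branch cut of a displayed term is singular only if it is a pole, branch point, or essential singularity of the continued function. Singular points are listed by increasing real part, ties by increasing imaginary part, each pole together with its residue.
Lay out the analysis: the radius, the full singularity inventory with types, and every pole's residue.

Branch term (2)*sqrt(1 - h/(8/7)): its argument vanishes at h = 8/7, a square-root branch point, modulus 8/7.
The radius of convergence is the smallest modulus among the singular points: 8/7.

Radius of convergence at 0: 8/7.
At 8/7: an algebraic (square-root) branch point.


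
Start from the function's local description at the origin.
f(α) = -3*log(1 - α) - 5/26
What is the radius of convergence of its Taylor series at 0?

Branch term (-3)*log(1 - α/(1)): its argument vanishes at α = 1, a logarithmic branch point, modulus 1.
The radius of convergence is the smallest modulus among the singular points: 1.

The radius of convergence is 1.


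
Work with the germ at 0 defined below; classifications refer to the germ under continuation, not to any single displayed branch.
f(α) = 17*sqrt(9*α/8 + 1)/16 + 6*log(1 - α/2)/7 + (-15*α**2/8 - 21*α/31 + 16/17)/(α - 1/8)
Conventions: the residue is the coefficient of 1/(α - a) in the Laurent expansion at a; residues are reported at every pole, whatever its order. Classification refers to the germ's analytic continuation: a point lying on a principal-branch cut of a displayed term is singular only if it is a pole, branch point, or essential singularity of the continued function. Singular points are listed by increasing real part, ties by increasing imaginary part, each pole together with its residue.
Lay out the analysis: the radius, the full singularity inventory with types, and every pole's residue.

Denominator factor (α - 1/8): pole of order 1 at 1/8, modulus 1/8.
Branch term (6/7)*log(1 - α/(2)): its argument vanishes at α = 2, a logarithmic branch point, modulus 2.
Branch term (17/16)*sqrt(1 - α/(-8/9)): its argument vanishes at α = -8/9, a square-root branch point, modulus 8/9.
The radius of convergence is the smallest modulus among the singular points: 1/8.
The branch terms are analytic at 1/8 and contribute nothing to the residue; only the rational part matters.
At the order-1 pole 1/8 set g(α) = (α - (1/8))*(rational part) = -15*α**2/8 - 21*α/31 + 16/17.
Simple pole: residue = g(a) at a = 1/8, which is 223199/269824.
List the singular points by increasing real part (a conjugate pair: the negative imaginary part first).

Radius of convergence at 0: 1/8.
At -8/9: an algebraic (square-root) branch point.
At 1/8: a pole of order 1; residue 223199/269824.
At 2: a logarithmic branch point.


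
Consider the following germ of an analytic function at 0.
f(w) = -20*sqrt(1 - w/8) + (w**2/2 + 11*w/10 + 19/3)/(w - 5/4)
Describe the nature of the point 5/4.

The denominator factor w - 5/4 vanishes at 5/4 and appears to the power 1; the numerator there equals 815/96, nonzero, and no other factor vanishes.
The branch terms are analytic at this point.
Hence a pole whose order is the multiplicity, 1.

The point is a pole of order 1.


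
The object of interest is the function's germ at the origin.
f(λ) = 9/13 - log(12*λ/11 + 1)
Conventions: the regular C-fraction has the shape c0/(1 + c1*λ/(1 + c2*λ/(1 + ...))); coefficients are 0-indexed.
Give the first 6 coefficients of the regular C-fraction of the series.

The regular C-fraction coefficients are [9/13, 52/33, -34/33, -18/187, 120/187, 34/275].

Taylor coefficients (expand at 0): a_0 = 9/13, a_1 = -12/11, a_2 = 72/121, a_3 = -576/1331, a_4 = 5184/14641, a_5 = -248832/805255.
c0 = a_0 = 9/13. Peel one level at a time: if S = 1 + c*λ/S' with S'(0) = 1, then c is the λ-coefficient of S and S' = c*λ/(S - 1).
S_1 = c0/f = 1 + (52/33)*λ + (1768/1089)*λ^2 + ...; c1 = 52/33.
S_2 = c1*λ/(S_1 - 1) = 1 + (-34/33)*λ + (-12/121)*λ^2 + ...; c2 = -34/33.
S_3 = c2*λ/(S_2 - 1) = 1 + (-18/187)*λ + (2160/34969)*λ^2 + ...; c3 = -18/187.
S_4 = c3*λ/(S_3 - 1) = 1 + (120/187)*λ + (-48/605)*λ^2 + ...; c4 = 120/187.
S_5 = c4*λ/(S_4 - 1) = 1 + (34/275)*λ + ...; c5 = 34/275.


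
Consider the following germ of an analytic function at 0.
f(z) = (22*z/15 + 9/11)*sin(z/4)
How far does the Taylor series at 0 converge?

The radius of convergence is infinite.

The factor sin(z/4) is entire and contributes no finite singular point.
The polynomial part has no poles.
No finite singular points: the Taylor series at 0 converges everywhere.


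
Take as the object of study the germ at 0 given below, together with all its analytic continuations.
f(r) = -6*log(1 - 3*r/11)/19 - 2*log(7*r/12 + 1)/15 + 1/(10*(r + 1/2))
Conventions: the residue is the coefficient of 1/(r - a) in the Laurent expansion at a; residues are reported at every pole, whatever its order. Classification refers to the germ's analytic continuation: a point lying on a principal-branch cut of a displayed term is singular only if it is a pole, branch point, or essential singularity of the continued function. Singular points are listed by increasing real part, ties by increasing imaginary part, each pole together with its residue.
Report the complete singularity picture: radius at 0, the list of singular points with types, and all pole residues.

Radius of convergence at 0: 1/2.
At -12/7: a logarithmic branch point.
At -1/2: a pole of order 1; residue 1/10.
At 11/3: a logarithmic branch point.

Denominator factor (r + 1/2): pole of order 1 at -1/2, modulus 1/2.
Branch term (-2/15)*log(1 - r/(-12/7)): its argument vanishes at r = -12/7, a logarithmic branch point, modulus 12/7.
Branch term (-6/19)*log(1 - r/(11/3)): its argument vanishes at r = 11/3, a logarithmic branch point, modulus 11/3.
The radius of convergence is the smallest modulus among the singular points: 1/2.
The branch terms are analytic at -1/2 and contribute nothing to the residue; only the rational part matters.
At the order-1 pole -1/2 set g(r) = (r - (-1/2))*(rational part) = 1/10.
Simple pole: residue = g(a) at a = -1/2, which is 1/10.
List the singular points by increasing real part (a conjugate pair: the negative imaginary part first).


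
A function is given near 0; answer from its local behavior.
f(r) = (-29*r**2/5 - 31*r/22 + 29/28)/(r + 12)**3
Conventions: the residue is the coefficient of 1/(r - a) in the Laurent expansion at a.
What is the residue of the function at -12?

At the order-3 pole -12 set g(r) = (r - (-12))^3*f(r) = -29*r**2/5 - 31*r/22 + 29/28.
Order-3 pole: residue = g''(a)/2; g''(-12) = -58/5, so the residue is -29/5.

The residue is -29/5.


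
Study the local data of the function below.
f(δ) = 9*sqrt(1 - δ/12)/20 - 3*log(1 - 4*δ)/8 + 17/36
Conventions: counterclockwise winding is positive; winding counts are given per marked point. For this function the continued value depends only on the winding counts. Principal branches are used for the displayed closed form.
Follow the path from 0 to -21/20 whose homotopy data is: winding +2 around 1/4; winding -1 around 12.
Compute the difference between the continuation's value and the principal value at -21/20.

The rational part is single-valued and drops out of the difference; each branch term changes only by its own monodromy.
(9/20)*sqrt(1 - δ/(12)): winding -1 is odd, the square root flips sign, contributing -2*(9/20)*sqrt(1 - (-21/20)/(12)) = -2*(9/20)*sqrt(87/80) = -(9/200)*sqrt(435).
(-3/8)*log(1 - δ/(1/4)): each positive loop around 1/4 adds 2*pi*i to the log, so winding +2 contributes (-3/8)*(2)*2*pi*i = -(3/2)*pi*i.
Summing the contributions at δ = -21/20 gives (-(9/200)*sqrt(435)) - ((3/2)*pi)*i.

Continued minus principal equals (-(9/200)*sqrt(435)) - ((3/2)*pi)*i.


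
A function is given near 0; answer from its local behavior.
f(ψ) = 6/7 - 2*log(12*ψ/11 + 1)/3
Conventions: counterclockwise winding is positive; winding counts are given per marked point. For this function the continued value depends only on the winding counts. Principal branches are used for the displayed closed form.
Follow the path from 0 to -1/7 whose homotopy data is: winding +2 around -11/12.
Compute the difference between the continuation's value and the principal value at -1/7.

The rational part is single-valued and drops out of the difference; each branch term changes only by its own monodromy.
(-2/3)*log(1 - ψ/(-11/12)): each positive loop around -11/12 adds 2*pi*i to the log, so winding +2 contributes (-2/3)*(2)*2*pi*i = -(8/3)*pi*i.
Summing the contributions at ψ = -1/7 gives -(8/3)*pi*i.

Continued minus principal equals -(8/3)*pi*i.


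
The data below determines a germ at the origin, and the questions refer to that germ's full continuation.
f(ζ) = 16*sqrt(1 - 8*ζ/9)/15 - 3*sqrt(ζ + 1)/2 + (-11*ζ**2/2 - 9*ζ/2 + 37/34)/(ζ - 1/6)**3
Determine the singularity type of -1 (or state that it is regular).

The term (-3/2)*sqrt(1 - ζ/(-1)) has argument 1 - -1/(-1) = 0 at -1: a square-root (algebraic, two-sheeted) branch point; the remaining terms are analytic or single-valued there.

The point is an algebraic (square-root) branch point.


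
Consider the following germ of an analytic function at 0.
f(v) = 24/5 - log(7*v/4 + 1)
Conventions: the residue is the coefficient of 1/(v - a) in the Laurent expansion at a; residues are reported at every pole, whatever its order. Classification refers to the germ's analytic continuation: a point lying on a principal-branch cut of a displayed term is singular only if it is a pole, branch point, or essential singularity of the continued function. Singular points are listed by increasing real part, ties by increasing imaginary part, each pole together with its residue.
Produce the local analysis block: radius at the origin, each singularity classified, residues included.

Radius of convergence at 0: 4/7.
At -4/7: a logarithmic branch point.

Branch term (-1)*log(1 - v/(-4/7)): its argument vanishes at v = -4/7, a logarithmic branch point, modulus 4/7.
The radius of convergence is the smallest modulus among the singular points: 4/7.


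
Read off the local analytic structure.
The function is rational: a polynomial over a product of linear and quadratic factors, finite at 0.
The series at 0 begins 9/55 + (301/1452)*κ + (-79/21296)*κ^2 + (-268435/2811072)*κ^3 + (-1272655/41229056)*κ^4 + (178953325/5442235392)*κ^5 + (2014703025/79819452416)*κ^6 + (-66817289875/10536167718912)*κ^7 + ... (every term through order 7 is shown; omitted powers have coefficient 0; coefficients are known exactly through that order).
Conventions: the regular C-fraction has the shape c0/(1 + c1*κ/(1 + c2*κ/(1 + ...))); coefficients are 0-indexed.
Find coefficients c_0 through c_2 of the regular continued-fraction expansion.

Taylor coefficients (read off): a_0 = 9/55, a_1 = 301/1452, a_2 = -79/21296.
c0 = a_0 = 9/55. Peel one level at a time: if S = 1 + c*κ/S' with S'(0) = 1, then c is the κ-coefficient of S and S' = c*κ/(S - 1).
S_1 = c0/f = 1 + (-1505/1188)*κ + (52205/32076)*κ^2 + ...; c1 = -1505/1188.
S_2 = c1*κ/(S_1 - 1) = 1 + (10441/8127)*κ + ...; c2 = 10441/8127.

The regular C-fraction coefficients are [9/55, -1505/1188, 10441/8127].


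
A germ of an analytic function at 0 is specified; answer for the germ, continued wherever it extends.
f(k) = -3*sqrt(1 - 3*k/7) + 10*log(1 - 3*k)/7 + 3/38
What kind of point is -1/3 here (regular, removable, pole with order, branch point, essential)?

The point is a regular point.

There is no denominator, hence no pole anywhere.
Branch term sqrt(1 - k/(7/3)): argument at -1/3 is 8/7, nonzero, so -1/3 is not its branch point (a point on a principal cut is still regular for the continued germ).
Branch term log(1 - k/(1/3)): argument at -1/3 is 2, nonzero, so -1/3 is not its branch point (a point on a principal cut is still regular for the continued germ).
So the germ continues analytically to -1/3.


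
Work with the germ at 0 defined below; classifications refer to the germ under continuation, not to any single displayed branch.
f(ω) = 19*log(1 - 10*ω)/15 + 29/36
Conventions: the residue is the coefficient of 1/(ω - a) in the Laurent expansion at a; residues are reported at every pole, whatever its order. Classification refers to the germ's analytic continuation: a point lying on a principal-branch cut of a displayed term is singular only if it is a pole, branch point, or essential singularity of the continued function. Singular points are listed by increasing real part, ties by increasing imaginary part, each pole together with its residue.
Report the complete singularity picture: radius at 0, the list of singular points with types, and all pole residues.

Branch term (19/15)*log(1 - ω/(1/10)): its argument vanishes at ω = 1/10, a logarithmic branch point, modulus 1/10.
The radius of convergence is the smallest modulus among the singular points: 1/10.

Radius of convergence at 0: 1/10.
At 1/10: a logarithmic branch point.


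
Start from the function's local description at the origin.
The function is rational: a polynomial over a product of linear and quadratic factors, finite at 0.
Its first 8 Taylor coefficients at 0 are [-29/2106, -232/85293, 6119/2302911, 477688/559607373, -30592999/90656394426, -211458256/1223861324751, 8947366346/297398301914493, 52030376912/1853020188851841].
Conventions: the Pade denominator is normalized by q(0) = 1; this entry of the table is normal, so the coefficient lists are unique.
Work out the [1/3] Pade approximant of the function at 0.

Taylor coefficients needed (read off): a_0 = -29/2106, a_1 = -232/85293, a_2 = 6119/2302911, a_3 = 477688/559607373, a_4 = -30592999/90656394426.
Write the denominator as Q(x) = 1 + q1*x + q2*x^2 + q3*x^3. Requiring Q*f - P = O(x^5) with deg P <= 1 kills the coefficients of x^2..x^4 in Q*f:
  x^2: a_2 + q1*a_1 + q2*a_0 = 0, i.e. 6119/2302911 + (-232/85293)*q1 + (-29/2106)*q2 = 0.
  x^3: a_3 + q1*a_2 + q2*a_1 + q3*a_0 = 0, i.e. 477688/559607373 + (6119/2302911)*q1 + (-232/85293)*q2 + (-29/2106)*q3 = 0.
  x^4: a_4 + q1*a_3 + q2*a_2 + q3*a_1 = 0, i.e. -30592999/90656394426 + (477688/559607373)*q1 + (6119/2302911)*q2 + (-232/85293)*q3 = 0.
Solving this linear system: q1 = 473/1296, q2 = 793/6561, q3 = 211/1944.
The numerator is Q*f truncated at degree 1: P0 = a_0 = -29/2106; P1 = a_1 + q1*a_0 = -29/3744.

The Pade approximant has numerator coefficients [-29/2106, -29/3744]; denominator coefficients [1, 473/1296, 793/6561, 211/1944].


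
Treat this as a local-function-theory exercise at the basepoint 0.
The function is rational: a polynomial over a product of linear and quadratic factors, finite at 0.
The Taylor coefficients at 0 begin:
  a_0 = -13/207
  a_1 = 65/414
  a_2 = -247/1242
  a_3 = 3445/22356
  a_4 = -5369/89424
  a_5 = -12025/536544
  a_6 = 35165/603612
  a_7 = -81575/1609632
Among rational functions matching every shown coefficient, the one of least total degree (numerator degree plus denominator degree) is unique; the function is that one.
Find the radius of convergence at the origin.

The radius of convergence is sqrt(3).

No rational of total degree below 6 reproduces all 8 coefficients; solving the [0/6] Pade equations on them gives f(z) = -39/(23*(z**2 + 5*z/2 + 3)**3), whose expansion matches every shown term.
Denominator factor (z**2 + 5*z/2 + 3)^3: discriminant -23/4, complex-conjugate roots (-5/4) + ((1/4)*sqrt(23))*i and (-5/4) - ((1/4)*sqrt(23))*i; poles of order 3, moduli sqrt(3) and sqrt(3).
The radius of convergence is the smallest modulus among the singular points: sqrt(3).


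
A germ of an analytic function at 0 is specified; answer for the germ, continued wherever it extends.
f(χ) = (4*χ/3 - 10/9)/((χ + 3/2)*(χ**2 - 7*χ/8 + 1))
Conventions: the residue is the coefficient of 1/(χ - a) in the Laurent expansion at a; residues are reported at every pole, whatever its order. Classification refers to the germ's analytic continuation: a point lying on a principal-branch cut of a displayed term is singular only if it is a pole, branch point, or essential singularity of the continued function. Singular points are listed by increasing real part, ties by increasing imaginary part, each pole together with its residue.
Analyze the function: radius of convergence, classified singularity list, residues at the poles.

Denominator factor (χ + 3/2): pole of order 1 at -3/2, modulus 3/2.
Denominator factor (χ**2 - 7*χ/8 + 1): discriminant -207/64, complex-conjugate roots (7/16) + ((3/16)*sqrt(23))*i and (7/16) - ((3/16)*sqrt(23))*i; poles of order 1, moduli 1 and 1.
The radius of convergence is the smallest modulus among the singular points: 1.
At the order-1 pole -3/2 set g(χ) = (χ - (-3/2))*f(χ) = (4*χ/3 - 10/9)/(χ**2 - 7*χ/8 + 1).
Simple pole: residue = g(a) at a = -3/2, which is -448/657.
The factor χ**2 - 7*χ/8 + 1 splits as (χ - a)(χ - a') with a = (7/16) - ((3/16)*sqrt(23))*i, a' = (7/16) + ((3/16)*sqrt(23))*i. At the order-1 pole a set g(χ) = (χ - a)*f(χ) = [(4*χ/3 - 10/9)/(χ + 3/2)] / (χ - a').
Simple pole: residue = g(a) at a = (7/16) - ((3/16)*sqrt(23))*i, which is (224/657) + ((64/45333)*sqrt(23))*i.
The factor χ**2 - 7*χ/8 + 1 splits as (χ - a)(χ - a') with a = (7/16) + ((3/16)*sqrt(23))*i, a' = (7/16) - ((3/16)*sqrt(23))*i. At the order-1 pole a set g(χ) = (χ - a)*f(χ) = [(4*χ/3 - 10/9)/(χ + 3/2)] / (χ - a').
Simple pole: residue = g(a) at a = (7/16) + ((3/16)*sqrt(23))*i, which is (224/657) - ((64/45333)*sqrt(23))*i.
List the singular points by increasing real part (a conjugate pair: the negative imaginary part first).

Radius of convergence at 0: 1.
At -3/2: a pole of order 1; residue -448/657.
At (7/16) - ((3/16)*sqrt(23))*i: a pole of order 1; residue (224/657) + ((64/45333)*sqrt(23))*i.
At (7/16) + ((3/16)*sqrt(23))*i: a pole of order 1; residue (224/657) - ((64/45333)*sqrt(23))*i.
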